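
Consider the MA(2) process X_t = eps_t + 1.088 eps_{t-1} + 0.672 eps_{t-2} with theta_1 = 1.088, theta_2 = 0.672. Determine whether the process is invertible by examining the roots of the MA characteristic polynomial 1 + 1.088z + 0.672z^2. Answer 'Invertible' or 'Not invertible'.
\text{Invertible}

The MA(q) characteristic polynomial is P(z) = 1 + 1.088z + 0.672z^2.
Invertibility requires all roots to lie outside the unit circle, i.e. |z| > 1 for every root.
Set 1 + (1.088) z + (0.672) z^2 = 0, i.e. a z^2 + b z + c = 0 with a = 0.672, b = 1.088, c = 1.
Discriminant D = b^2 - 4ac = (1.088)^2 - 4*(0.672)*1 = 1.183744 - (2.688) = -1.504256.
D < 0, so the roots are the complex-conjugate pair z = (-b +/- i sqrt(-D)) / (2a) = -0.8095 +/- 0.9126i.
For a conjugate pair |z|^2 = z * conj(z) = (product of roots) = c/a = 1/(0.672) = 1.488095, so |z| = sqrt(1.488095) = 1.2199 for both roots.
Moduli of all roots: 1.2199, 1.2199.
All moduli strictly greater than 1? Yes.
Verdict: Invertible.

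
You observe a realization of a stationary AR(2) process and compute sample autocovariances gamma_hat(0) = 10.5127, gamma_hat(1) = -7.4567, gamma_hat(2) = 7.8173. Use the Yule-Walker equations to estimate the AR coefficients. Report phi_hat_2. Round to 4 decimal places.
\hat\phi_{2} = 0.4840

The Yule-Walker equations for an AR(p) process read, in matrix form,
  Gamma_p phi = r_p,   with   (Gamma_p)_{ij} = gamma(|i - j|),
                       (r_p)_i = gamma(i),   i,j = 1..p.
Substitute the sample gammas (Toeplitz matrix and right-hand side of size 2):
  Gamma_p = [[10.5127, -7.4567], [-7.4567, 10.5127]]
  r_p     = [-7.4567, 7.8173]
Written out:
  10.5127 phi_1 - 7.4567 phi_2 = -7.4567
  -7.4567 phi_1 + 10.5127 phi_2 = 7.8173
Solve by Cramer's rule:
  det = gamma(0)^2 - gamma(1)^2 = (10.5127)^2 - (-7.4567)^2 = 110.51686129 - 55.60237489 = 54.9144864
  phi_hat_1 = [gamma(1) gamma(0) - gamma(1) gamma(2)] / det = [(-7.4567)(10.5127) - (-7.4567)(7.8173)] / 54.9144864 = -20.09878918 / 54.9144864 = -0.366
  phi_hat_2 = [gamma(0) gamma(2) - gamma(1)^2] / det = [(10.5127)(7.8173) - (-7.4567)^2] / 54.9144864 = 26.57855482 / 54.9144864 = 0.484
So phi_hat = [-0.3660, 0.4840].
Therefore phi_hat_2 = 0.4840.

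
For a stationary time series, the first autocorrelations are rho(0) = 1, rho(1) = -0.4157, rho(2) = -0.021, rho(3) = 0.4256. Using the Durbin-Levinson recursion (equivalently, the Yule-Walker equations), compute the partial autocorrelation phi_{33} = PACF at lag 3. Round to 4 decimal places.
\phi_{33} = 0.4060

The PACF at lag k is phi_{kk}, the last component of the solution
to the Yule-Walker system G_k phi = r_k where
  (G_k)_{ij} = rho(|i - j|), (r_k)_i = rho(i), i,j = 1..k.
Equivalently, Durbin-Levinson gives phi_{kk} iteratively:
  phi_{11} = rho(1)
  phi_{kk} = [rho(k) - sum_{j=1..k-1} phi_{k-1,j} rho(k-j)]
            / [1 - sum_{j=1..k-1} phi_{k-1,j} rho(j)],
  phi_{k,j} = phi_{k-1,j} - phi_{kk} phi_{k-1,k-j},  j = 1..k-1.
Step k = 1:
  phi_11 = rho(1) = -0.4157.
Step k = 2:
  phi_22 = [rho(2) - phi_11 rho(1)] / [1 - phi_11 rho(1)] = [-0.021 - (-0.4157)(-0.4157)] / [1 - (-0.4157)(-0.4157)]
         = -0.19380649 / 0.82719351 = -0.234294.
  Update: phi_21 = phi_11 - phi_22 phi_11 = -0.4157 - (-0.234294)(-0.4157) = -0.513096.
Step k = 3:
  phi_33 = [rho(3) - phi_21 rho(2) - phi_22 rho(1)] / [1 - phi_21 rho(1) - phi_22 rho(2)]
    numerator   = 0.4256 - (-0.513096)(-0.021) - (-0.234294)(-0.4157) = 0.31742896
    denominator = 1 - (-0.513096)(-0.4157) - (-0.234294)(-0.021) = 0.78178581
  phi_33 = 0.31742896 / 0.78178581 = 0.406.
Therefore phi_{33} = 0.4060.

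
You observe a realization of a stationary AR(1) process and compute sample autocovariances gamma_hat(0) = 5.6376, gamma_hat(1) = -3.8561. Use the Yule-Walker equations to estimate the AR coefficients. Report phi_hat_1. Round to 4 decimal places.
\hat\phi_{1} = -0.6840

The Yule-Walker equations for an AR(p) process read, in matrix form,
  Gamma_p phi = r_p,   with   (Gamma_p)_{ij} = gamma(|i - j|),
                       (r_p)_i = gamma(i),   i,j = 1..p.
Substitute the sample gammas (Toeplitz matrix and right-hand side of size 1):
  Gamma_p = [[5.6376]]
  r_p     = [-3.8561]
With p = 1 this is the single equation gamma(0) phi_1 = gamma(1):
  phi_hat_1 = gamma(1) / gamma(0) = -3.8561 / 5.6376 = -0.6840.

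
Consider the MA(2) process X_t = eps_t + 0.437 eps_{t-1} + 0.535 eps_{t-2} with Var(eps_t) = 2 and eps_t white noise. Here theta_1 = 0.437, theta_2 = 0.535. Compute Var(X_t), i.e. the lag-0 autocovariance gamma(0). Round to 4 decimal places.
\gamma(0) = 2.9544

For an MA(q) process X_t = eps_t + sum_i theta_i eps_{t-i} with
Var(eps_t) = sigma^2, the variance is
  gamma(0) = sigma^2 * (1 + sum_i theta_i^2).
  sum_i theta_i^2 = (0.437)^2 + (0.535)^2 = 0.190969 + 0.286225 = 0.477194.
  gamma(0) = 2 * (1 + 0.477194) = 2 * 1.477194 = 2.954388, which rounds to 2.9544.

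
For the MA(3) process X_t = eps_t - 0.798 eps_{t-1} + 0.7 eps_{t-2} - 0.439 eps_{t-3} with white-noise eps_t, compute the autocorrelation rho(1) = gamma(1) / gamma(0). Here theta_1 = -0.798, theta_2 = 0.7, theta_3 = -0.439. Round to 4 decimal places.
\rho(1) = -0.7173

For an MA(q) process with theta_0 = 1, the autocovariance is
  gamma(k) = sigma^2 * sum_{i=0..q-k} theta_i * theta_{i+k},
and rho(k) = gamma(k) / gamma(0). Sigma^2 cancels.
  numerator   = (1)*(-0.798) + (-0.798)*(0.7) + (0.7)*(-0.439) = -1.6639.
  denominator = (1)^2 + (-0.798)^2 + (0.7)^2 + (-0.439)^2 = 2.319525.
  rho(1) = -1.6639 / 2.319525 = -0.7173.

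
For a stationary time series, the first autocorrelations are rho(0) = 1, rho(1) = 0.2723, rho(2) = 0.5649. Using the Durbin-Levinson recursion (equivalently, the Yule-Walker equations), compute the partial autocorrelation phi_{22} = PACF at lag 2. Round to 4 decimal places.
\phi_{22} = 0.5301

The PACF at lag k is phi_{kk}, the last component of the solution
to the Yule-Walker system G_k phi = r_k where
  (G_k)_{ij} = rho(|i - j|), (r_k)_i = rho(i), i,j = 1..k.
Equivalently, Durbin-Levinson gives phi_{kk} iteratively:
  phi_{11} = rho(1)
  phi_{kk} = [rho(k) - sum_{j=1..k-1} phi_{k-1,j} rho(k-j)]
            / [1 - sum_{j=1..k-1} phi_{k-1,j} rho(j)],
  phi_{k,j} = phi_{k-1,j} - phi_{kk} phi_{k-1,k-j},  j = 1..k-1.
Step k = 1:
  phi_11 = rho(1) = 0.2723.
Step k = 2:
  phi_22 = [rho(2) - phi_11 rho(1)] / [1 - phi_11 rho(1)] = [0.5649 - (0.2723)(0.2723)] / [1 - (0.2723)(0.2723)]
         = 0.49075271 / 0.92585271 = 0.5301.
Therefore phi_{22} = 0.5301.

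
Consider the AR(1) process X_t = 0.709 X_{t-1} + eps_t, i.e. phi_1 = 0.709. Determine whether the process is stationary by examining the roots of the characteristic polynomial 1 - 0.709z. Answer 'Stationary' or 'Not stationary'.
\text{Stationary}

The AR(p) characteristic polynomial is P(z) = 1 - 0.709z.
Stationarity requires all roots to lie outside the unit circle, i.e. |z| > 1 for every root.
This is linear in z: 1 + (-0.709) z = 0  =>  z = -1/(-0.709) = 1.410437,  |z| = 1.410437.
Moduli of all roots: 1.4104.
All moduli strictly greater than 1? Yes.
Verdict: Stationary.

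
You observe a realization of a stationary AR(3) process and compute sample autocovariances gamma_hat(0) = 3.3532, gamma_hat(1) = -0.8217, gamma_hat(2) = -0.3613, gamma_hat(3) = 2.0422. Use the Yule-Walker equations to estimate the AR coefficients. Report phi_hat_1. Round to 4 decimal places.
\hat\phi_{1} = -0.1840

The Yule-Walker equations for an AR(p) process read, in matrix form,
  Gamma_p phi = r_p,   with   (Gamma_p)_{ij} = gamma(|i - j|),
                       (r_p)_i = gamma(i),   i,j = 1..p.
Substitute the sample gammas (Toeplitz matrix and right-hand side of size 3):
  Gamma_p = [[3.3532, -0.8217, -0.3613], [-0.8217, 3.3532, -0.8217], [-0.3613, -0.8217, 3.3532]]
  r_p     = [-0.8217, -0.3613, 2.0422]
Written out (R1..R3):
  (R1) 3.3532 phi_1 - 0.8217 phi_2 - 0.3613 phi_3 = -0.8217
  (R2) -0.8217 phi_1 + 3.3532 phi_2 - 0.8217 phi_3 = -0.3613
  (R3) -0.3613 phi_1 - 0.8217 phi_2 + 3.3532 phi_3 = 2.0422
Gaussian elimination:
  R2 <- R2 - (-0.8217/3.3532) R1 = R2 - (-0.24505) R1:  3.151843 phi_2 - 0.910236 phi_3 = -0.562657
  R3 <- R3 - (-0.3613/3.3532) R1 = R3 - (-0.107748) R1:  -0.910236 phi_2 + 3.314271 phi_3 = 1.953664
  R3 <- R3 - (-0.910236/3.151843) R2 = R3 - (-0.288795) R2:  3.051399 phi_3 = 1.791171
Back-substitution:
  phi_hat_3 = 1.791171 / 3.051399 = 0.587
  phi_hat_2 = (-0.562657 - (-0.910236)(0.587)) / 3.151843 = -0.008994
  phi_hat_1 = (-0.8217 - (-0.8217)(-0.008994) - (-0.3613)(0.587)) / 3.3532 = -0.184006
So phi_hat = [-0.1840, -0.0090, 0.5870].
Therefore phi_hat_1 = -0.1840.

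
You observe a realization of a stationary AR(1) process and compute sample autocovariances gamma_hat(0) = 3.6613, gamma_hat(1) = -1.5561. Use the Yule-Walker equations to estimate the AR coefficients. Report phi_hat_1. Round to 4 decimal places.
\hat\phi_{1} = -0.4250

The Yule-Walker equations for an AR(p) process read, in matrix form,
  Gamma_p phi = r_p,   with   (Gamma_p)_{ij} = gamma(|i - j|),
                       (r_p)_i = gamma(i),   i,j = 1..p.
Substitute the sample gammas (Toeplitz matrix and right-hand side of size 1):
  Gamma_p = [[3.6613]]
  r_p     = [-1.5561]
With p = 1 this is the single equation gamma(0) phi_1 = gamma(1):
  phi_hat_1 = gamma(1) / gamma(0) = -1.5561 / 3.6613 = -0.4250.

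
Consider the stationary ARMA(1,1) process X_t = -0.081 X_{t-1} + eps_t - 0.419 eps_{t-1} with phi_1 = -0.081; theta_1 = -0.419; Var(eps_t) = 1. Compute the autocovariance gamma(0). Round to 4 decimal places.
\gamma(0) = 1.2517

Multiply the model equation by X_{t-k} and take expectations. With theta_0 = psi_0 = 1 and psi_j the MA(infinity) weights, this gives
  gamma(k) - sum_i phi_i gamma(k-i) = c_k,
  c_k = sigma^2 * sum_{j=k..q} theta_j psi_{j-k}   (c_k = 0 for k > q),
using gamma(-m) = gamma(m).
psi-weights needed (psi_j = theta_j + sum_i phi_i psi_{j-i}):
  psi_1 = theta_1 + phi_1 = -0.419 + (-0.081) = -0.5
Right-hand sides:
  c_0 = sigma^2 (1 + theta_1 psi_1) = 1 * (1 + (-0.419)(-0.5)) = 1 * 1.2095 = 1.2095
  c_1 = sigma^2 theta_1 = 1 * (-0.419) = -0.419
  c_2 = 0
Equations for k = 0 and k = 1 (AR order 1):
  gamma(0) = phi_1 gamma(1) + c_0
  gamma(1) = phi_1 gamma(0) + c_1
Substituting the second into the first: gamma(0) (1 - phi_1^2) = c_0 + phi_1 c_1, so
  gamma(0) = (c_0 + phi_1 c_1) / (1 - phi_1^2) = (1.2095 + (-0.081)(-0.419)) / (1 - (-0.081)^2) = 1.243439 / 0.993439 = 1.251651.
Therefore gamma(0) = 1.2517 (to 4 decimal places).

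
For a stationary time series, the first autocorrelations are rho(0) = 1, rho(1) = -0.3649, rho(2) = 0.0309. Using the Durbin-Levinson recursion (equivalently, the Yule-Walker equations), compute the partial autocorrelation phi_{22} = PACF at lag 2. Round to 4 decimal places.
\phi_{22} = -0.1180

The PACF at lag k is phi_{kk}, the last component of the solution
to the Yule-Walker system G_k phi = r_k where
  (G_k)_{ij} = rho(|i - j|), (r_k)_i = rho(i), i,j = 1..k.
Equivalently, Durbin-Levinson gives phi_{kk} iteratively:
  phi_{11} = rho(1)
  phi_{kk} = [rho(k) - sum_{j=1..k-1} phi_{k-1,j} rho(k-j)]
            / [1 - sum_{j=1..k-1} phi_{k-1,j} rho(j)],
  phi_{k,j} = phi_{k-1,j} - phi_{kk} phi_{k-1,k-j},  j = 1..k-1.
Step k = 1:
  phi_11 = rho(1) = -0.3649.
Step k = 2:
  phi_22 = [rho(2) - phi_11 rho(1)] / [1 - phi_11 rho(1)] = [0.0309 - (-0.3649)(-0.3649)] / [1 - (-0.3649)(-0.3649)]
         = -0.10225201 / 0.86684799 = -0.118.
Therefore phi_{22} = -0.1180.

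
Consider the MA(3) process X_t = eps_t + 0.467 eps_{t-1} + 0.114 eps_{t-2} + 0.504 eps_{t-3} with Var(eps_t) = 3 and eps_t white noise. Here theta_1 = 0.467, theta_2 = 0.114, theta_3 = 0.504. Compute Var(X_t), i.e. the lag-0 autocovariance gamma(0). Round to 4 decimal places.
\gamma(0) = 4.4553

For an MA(q) process X_t = eps_t + sum_i theta_i eps_{t-i} with
Var(eps_t) = sigma^2, the variance is
  gamma(0) = sigma^2 * (1 + sum_i theta_i^2).
  sum_i theta_i^2 = (0.467)^2 + (0.114)^2 + (0.504)^2 = 0.218089 + 0.012996 + 0.254016 = 0.485101.
  gamma(0) = 3 * (1 + 0.485101) = 3 * 1.485101 = 4.455303, which rounds to 4.4553.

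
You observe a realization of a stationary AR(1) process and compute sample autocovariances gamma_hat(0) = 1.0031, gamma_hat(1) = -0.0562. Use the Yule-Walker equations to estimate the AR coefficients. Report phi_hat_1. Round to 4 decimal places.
\hat\phi_{1} = -0.0560

The Yule-Walker equations for an AR(p) process read, in matrix form,
  Gamma_p phi = r_p,   with   (Gamma_p)_{ij} = gamma(|i - j|),
                       (r_p)_i = gamma(i),   i,j = 1..p.
Substitute the sample gammas (Toeplitz matrix and right-hand side of size 1):
  Gamma_p = [[1.0031]]
  r_p     = [-0.0562]
With p = 1 this is the single equation gamma(0) phi_1 = gamma(1):
  phi_hat_1 = gamma(1) / gamma(0) = -0.0562 / 1.0031 = -0.0560.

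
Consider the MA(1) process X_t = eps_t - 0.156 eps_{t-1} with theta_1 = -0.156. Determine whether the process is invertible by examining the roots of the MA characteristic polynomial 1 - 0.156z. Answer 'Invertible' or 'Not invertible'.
\text{Invertible}

The MA(q) characteristic polynomial is P(z) = 1 - 0.156z.
Invertibility requires all roots to lie outside the unit circle, i.e. |z| > 1 for every root.
This is linear in z: 1 + (-0.156) z = 0  =>  z = -1/(-0.156) = 6.410256,  |z| = 6.410256.
Moduli of all roots: 6.4103.
All moduli strictly greater than 1? Yes.
Verdict: Invertible.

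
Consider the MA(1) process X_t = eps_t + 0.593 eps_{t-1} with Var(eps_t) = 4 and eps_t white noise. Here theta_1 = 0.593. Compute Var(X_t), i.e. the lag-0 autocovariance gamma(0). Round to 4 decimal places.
\gamma(0) = 5.4066

For an MA(q) process X_t = eps_t + sum_i theta_i eps_{t-i} with
Var(eps_t) = sigma^2, the variance is
  gamma(0) = sigma^2 * (1 + sum_i theta_i^2).
  sum_i theta_i^2 = (0.593)^2 = 0.351649.
  gamma(0) = 4 * (1 + 0.351649) = 4 * 1.351649 = 5.406596, which rounds to 5.4066.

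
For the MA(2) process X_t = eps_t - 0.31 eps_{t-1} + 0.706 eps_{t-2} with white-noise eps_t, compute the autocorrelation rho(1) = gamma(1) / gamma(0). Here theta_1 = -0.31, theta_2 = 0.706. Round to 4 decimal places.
\rho(1) = -0.3317

For an MA(q) process with theta_0 = 1, the autocovariance is
  gamma(k) = sigma^2 * sum_{i=0..q-k} theta_i * theta_{i+k},
and rho(k) = gamma(k) / gamma(0). Sigma^2 cancels.
  numerator   = (1)*(-0.31) + (-0.31)*(0.706) = -0.52886.
  denominator = (1)^2 + (-0.31)^2 + (0.706)^2 = 1.594536.
  rho(1) = -0.52886 / 1.594536 = -0.3317.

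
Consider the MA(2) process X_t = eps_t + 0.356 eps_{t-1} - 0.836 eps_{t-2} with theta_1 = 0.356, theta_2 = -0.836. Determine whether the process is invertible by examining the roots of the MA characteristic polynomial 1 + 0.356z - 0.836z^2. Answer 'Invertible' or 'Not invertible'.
\text{Not invertible}

The MA(q) characteristic polynomial is P(z) = 1 + 0.356z - 0.836z^2.
Invertibility requires all roots to lie outside the unit circle, i.e. |z| > 1 for every root.
Set 1 + (0.356) z + (-0.836) z^2 = 0, i.e. a z^2 + b z + c = 0 with a = -0.836, b = 0.356, c = 1.
Discriminant D = b^2 - 4ac = (0.356)^2 - 4*(-0.836)*1 = 0.126736 - (-3.344) = 3.470736.
D >= 0, so the roots are real: z = (-b +/- sqrt(D)) / (2a) = (-0.356 +/- 1.862991) / (-1.672).
  z_1 = (-0.356 + 1.862991) / (-1.672) = -0.9013,   |z_1| = 0.9013.
  z_2 = (-0.356 - 1.862991) / (-1.672) = 1.3271,   |z_2| = 1.3271.
Moduli of all roots: 0.9013, 1.3271.
All moduli strictly greater than 1? No.
Verdict: Not invertible.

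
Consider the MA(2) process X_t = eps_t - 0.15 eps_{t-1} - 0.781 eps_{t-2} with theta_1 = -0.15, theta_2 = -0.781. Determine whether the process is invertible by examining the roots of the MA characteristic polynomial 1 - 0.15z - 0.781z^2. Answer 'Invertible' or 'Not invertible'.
\text{Invertible}

The MA(q) characteristic polynomial is P(z) = 1 - 0.15z - 0.781z^2.
Invertibility requires all roots to lie outside the unit circle, i.e. |z| > 1 for every root.
Set 1 + (-0.15) z + (-0.781) z^2 = 0, i.e. a z^2 + b z + c = 0 with a = -0.781, b = -0.15, c = 1.
Discriminant D = b^2 - 4ac = (-0.15)^2 - 4*(-0.781)*1 = 0.0225 - (-3.124) = 3.1465.
D >= 0, so the roots are real: z = (-b +/- sqrt(D)) / (2a) = (0.15 +/- 1.773838) / (-1.562).
  z_1 = (0.15 + 1.773838) / (-1.562) = -1.2317,   |z_1| = 1.2317.
  z_2 = (0.15 - 1.773838) / (-1.562) = 1.0396,   |z_2| = 1.0396.
Moduli of all roots: 1.2317, 1.0396.
All moduli strictly greater than 1? Yes.
Verdict: Invertible.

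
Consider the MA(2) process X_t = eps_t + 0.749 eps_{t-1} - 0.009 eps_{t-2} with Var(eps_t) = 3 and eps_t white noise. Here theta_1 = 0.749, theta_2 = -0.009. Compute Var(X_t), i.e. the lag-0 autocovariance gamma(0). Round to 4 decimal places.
\gamma(0) = 4.6832

For an MA(q) process X_t = eps_t + sum_i theta_i eps_{t-i} with
Var(eps_t) = sigma^2, the variance is
  gamma(0) = sigma^2 * (1 + sum_i theta_i^2).
  sum_i theta_i^2 = (0.749)^2 + (-0.009)^2 = 0.561001 + 0.000081 = 0.561082.
  gamma(0) = 3 * (1 + 0.561082) = 3 * 1.561082 = 4.683246, which rounds to 4.6832.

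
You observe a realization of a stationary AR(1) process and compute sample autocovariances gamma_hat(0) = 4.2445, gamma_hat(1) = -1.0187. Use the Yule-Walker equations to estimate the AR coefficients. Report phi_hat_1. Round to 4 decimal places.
\hat\phi_{1} = -0.2400

The Yule-Walker equations for an AR(p) process read, in matrix form,
  Gamma_p phi = r_p,   with   (Gamma_p)_{ij} = gamma(|i - j|),
                       (r_p)_i = gamma(i),   i,j = 1..p.
Substitute the sample gammas (Toeplitz matrix and right-hand side of size 1):
  Gamma_p = [[4.2445]]
  r_p     = [-1.0187]
With p = 1 this is the single equation gamma(0) phi_1 = gamma(1):
  phi_hat_1 = gamma(1) / gamma(0) = -1.0187 / 4.2445 = -0.2400.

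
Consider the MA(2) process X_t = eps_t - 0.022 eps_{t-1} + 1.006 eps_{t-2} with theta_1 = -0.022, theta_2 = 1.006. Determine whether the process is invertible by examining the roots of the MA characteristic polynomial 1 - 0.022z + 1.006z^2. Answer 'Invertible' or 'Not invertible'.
\text{Not invertible}

The MA(q) characteristic polynomial is P(z) = 1 - 0.022z + 1.006z^2.
Invertibility requires all roots to lie outside the unit circle, i.e. |z| > 1 for every root.
Set 1 + (-0.022) z + (1.006) z^2 = 0, i.e. a z^2 + b z + c = 0 with a = 1.006, b = -0.022, c = 1.
Discriminant D = b^2 - 4ac = (-0.022)^2 - 4*(1.006)*1 = 0.000484 - (4.024) = -4.023516.
D < 0, so the roots are the complex-conjugate pair z = (-b +/- i sqrt(-D)) / (2a) = 0.0109 +/- 0.997i.
For a conjugate pair |z|^2 = z * conj(z) = (product of roots) = c/a = 1/(1.006) = 0.994036, so |z| = sqrt(0.994036) = 0.997 for both roots.
Moduli of all roots: 0.9970, 0.9970.
All moduli strictly greater than 1? No.
Verdict: Not invertible.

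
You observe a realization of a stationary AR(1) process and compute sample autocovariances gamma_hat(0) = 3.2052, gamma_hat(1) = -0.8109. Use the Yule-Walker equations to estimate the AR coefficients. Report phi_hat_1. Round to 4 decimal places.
\hat\phi_{1} = -0.2530

The Yule-Walker equations for an AR(p) process read, in matrix form,
  Gamma_p phi = r_p,   with   (Gamma_p)_{ij} = gamma(|i - j|),
                       (r_p)_i = gamma(i),   i,j = 1..p.
Substitute the sample gammas (Toeplitz matrix and right-hand side of size 1):
  Gamma_p = [[3.2052]]
  r_p     = [-0.8109]
With p = 1 this is the single equation gamma(0) phi_1 = gamma(1):
  phi_hat_1 = gamma(1) / gamma(0) = -0.8109 / 3.2052 = -0.2530.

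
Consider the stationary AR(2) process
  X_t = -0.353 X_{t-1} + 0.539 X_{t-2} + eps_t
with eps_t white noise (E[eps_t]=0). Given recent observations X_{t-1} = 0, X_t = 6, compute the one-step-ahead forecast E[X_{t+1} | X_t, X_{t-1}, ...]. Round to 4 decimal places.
E[X_{t+1} \mid \mathcal F_t] = -2.1180

For an AR(p) model X_t = c + sum_i phi_i X_{t-i} + eps_t, the
one-step-ahead conditional mean is
  E[X_{t+1} | X_t, ...] = c + sum_i phi_i X_{t+1-i}.
Substitute known values:
  E[X_{t+1} | ...] = (-0.353) * (6) + (0.539) * (0)
                   = -2.1180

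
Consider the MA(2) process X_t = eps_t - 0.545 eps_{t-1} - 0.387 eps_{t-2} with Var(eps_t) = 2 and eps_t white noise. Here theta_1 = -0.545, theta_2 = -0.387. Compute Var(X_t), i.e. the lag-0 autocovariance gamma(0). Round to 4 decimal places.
\gamma(0) = 2.8936

For an MA(q) process X_t = eps_t + sum_i theta_i eps_{t-i} with
Var(eps_t) = sigma^2, the variance is
  gamma(0) = sigma^2 * (1 + sum_i theta_i^2).
  sum_i theta_i^2 = (-0.545)^2 + (-0.387)^2 = 0.297025 + 0.149769 = 0.446794.
  gamma(0) = 2 * (1 + 0.446794) = 2 * 1.446794 = 2.893588, which rounds to 2.8936.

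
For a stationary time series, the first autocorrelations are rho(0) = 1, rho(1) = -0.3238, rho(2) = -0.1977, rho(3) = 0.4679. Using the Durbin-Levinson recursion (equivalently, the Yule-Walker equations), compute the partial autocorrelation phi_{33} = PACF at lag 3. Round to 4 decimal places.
\phi_{33} = 0.3441

The PACF at lag k is phi_{kk}, the last component of the solution
to the Yule-Walker system G_k phi = r_k where
  (G_k)_{ij} = rho(|i - j|), (r_k)_i = rho(i), i,j = 1..k.
Equivalently, Durbin-Levinson gives phi_{kk} iteratively:
  phi_{11} = rho(1)
  phi_{kk} = [rho(k) - sum_{j=1..k-1} phi_{k-1,j} rho(k-j)]
            / [1 - sum_{j=1..k-1} phi_{k-1,j} rho(j)],
  phi_{k,j} = phi_{k-1,j} - phi_{kk} phi_{k-1,k-j},  j = 1..k-1.
Step k = 1:
  phi_11 = rho(1) = -0.3238.
Step k = 2:
  phi_22 = [rho(2) - phi_11 rho(1)] / [1 - phi_11 rho(1)] = [-0.1977 - (-0.3238)(-0.3238)] / [1 - (-0.3238)(-0.3238)]
         = -0.30254644 / 0.89515356 = -0.337983.
  Update: phi_21 = phi_11 - phi_22 phi_11 = -0.3238 - (-0.337983)(-0.3238) = -0.433239.
Step k = 3:
  phi_33 = [rho(3) - phi_21 rho(2) - phi_22 rho(1)] / [1 - phi_21 rho(1) - phi_22 rho(2)]
    numerator   = 0.4679 - (-0.433239)(-0.1977) - (-0.337983)(-0.3238) = 0.27280988
    denominator = 1 - (-0.433239)(-0.3238) - (-0.337983)(-0.1977) = 0.79289809
  phi_33 = 0.27280988 / 0.79289809 = 0.3441.
Therefore phi_{33} = 0.3441.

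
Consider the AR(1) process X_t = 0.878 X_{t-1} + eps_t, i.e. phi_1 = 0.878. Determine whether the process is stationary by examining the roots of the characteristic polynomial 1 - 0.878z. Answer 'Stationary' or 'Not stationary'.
\text{Stationary}

The AR(p) characteristic polynomial is P(z) = 1 - 0.878z.
Stationarity requires all roots to lie outside the unit circle, i.e. |z| > 1 for every root.
This is linear in z: 1 + (-0.878) z = 0  =>  z = -1/(-0.878) = 1.138952,  |z| = 1.138952.
Moduli of all roots: 1.1390.
All moduli strictly greater than 1? Yes.
Verdict: Stationary.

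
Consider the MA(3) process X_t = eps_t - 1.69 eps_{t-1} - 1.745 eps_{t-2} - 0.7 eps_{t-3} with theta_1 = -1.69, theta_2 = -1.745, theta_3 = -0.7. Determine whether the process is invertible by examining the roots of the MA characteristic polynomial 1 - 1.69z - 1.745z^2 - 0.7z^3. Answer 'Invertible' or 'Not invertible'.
\text{Not invertible}

The MA(q) characteristic polynomial is P(z) = 1 - 1.69z - 1.745z^2 - 0.7z^3.
Invertibility requires all roots to lie outside the unit circle, i.e. |z| > 1 for every root.
Degree 3: look for a simple real root z0 first, then factor out (1 - z/z0) and solve the remaining quadratic.
Testing z0 = 0.4: P(0.4) = 1 + (-1.69)(0.4) + (-1.745)(0.4)^2 + (-0.7)(0.4)^3
  = 1 + (-0.676) + (-0.2792) + (-0.0448) = 0.  So z_0 = 0.4 is a root, |z_0| = 0.4.
Divide out the factor (1 - 2.5 z) = (1 - z/z0) (since 1/z0 = 2.5):
  P(z) = (1 - 2.5 z)(1 + (0.81) z + (0.28) z^2)
  [check: z-coef 0.81 - (2.5) = -1.69; z^2-coef 0.28 - (2.5)(0.81) = -1.745; z^3-coef -(2.5)(0.28) = -0.7.]
Remaining roots from the quadratic factor 1 + (0.81) z + (0.28) z^2:
  Set 1 + (0.81) z + (0.28) z^2 = 0, i.e. a z^2 + b z + c = 0 with a = 0.28, b = 0.81, c = 1.
  Discriminant D = b^2 - 4ac = (0.81)^2 - 4*(0.28)*1 = 0.6561 - (1.12) = -0.4639.
  D < 0, so the roots are the complex-conjugate pair z = (-b +/- i sqrt(-D)) / (2a) = -1.4464 +/- 1.2163i.
  For a conjugate pair |z|^2 = z * conj(z) = (product of roots) = c/a = 1/(0.28) = 3.571429, so |z| = sqrt(3.571429) = 1.8898 for both roots.
Moduli of all roots: 0.4000, 1.8898, 1.8898.
All moduli strictly greater than 1? No.
Verdict: Not invertible.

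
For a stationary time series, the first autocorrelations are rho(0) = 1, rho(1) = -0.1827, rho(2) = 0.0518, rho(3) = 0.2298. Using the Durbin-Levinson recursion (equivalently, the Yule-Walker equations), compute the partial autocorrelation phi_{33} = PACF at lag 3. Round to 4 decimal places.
\phi_{33} = 0.2510

The PACF at lag k is phi_{kk}, the last component of the solution
to the Yule-Walker system G_k phi = r_k where
  (G_k)_{ij} = rho(|i - j|), (r_k)_i = rho(i), i,j = 1..k.
Equivalently, Durbin-Levinson gives phi_{kk} iteratively:
  phi_{11} = rho(1)
  phi_{kk} = [rho(k) - sum_{j=1..k-1} phi_{k-1,j} rho(k-j)]
            / [1 - sum_{j=1..k-1} phi_{k-1,j} rho(j)],
  phi_{k,j} = phi_{k-1,j} - phi_{kk} phi_{k-1,k-j},  j = 1..k-1.
Step k = 1:
  phi_11 = rho(1) = -0.1827.
Step k = 2:
  phi_22 = [rho(2) - phi_11 rho(1)] / [1 - phi_11 rho(1)] = [0.0518 - (-0.1827)(-0.1827)] / [1 - (-0.1827)(-0.1827)]
         = 0.01842071 / 0.96662071 = 0.019057.
  Update: phi_21 = phi_11 - phi_22 phi_11 = -0.1827 - (0.019057)(-0.1827) = -0.179218.
Step k = 3:
  phi_33 = [rho(3) - phi_21 rho(2) - phi_22 rho(1)] / [1 - phi_21 rho(1) - phi_22 rho(2)]
    numerator   = 0.2298 - (-0.179218)(0.0518) - (0.019057)(-0.1827) = 0.24256519
    denominator = 1 - (-0.179218)(-0.1827) - (0.019057)(0.0518) = 0.96626967
  phi_33 = 0.24256519 / 0.96626967 = 0.251.
Therefore phi_{33} = 0.2510.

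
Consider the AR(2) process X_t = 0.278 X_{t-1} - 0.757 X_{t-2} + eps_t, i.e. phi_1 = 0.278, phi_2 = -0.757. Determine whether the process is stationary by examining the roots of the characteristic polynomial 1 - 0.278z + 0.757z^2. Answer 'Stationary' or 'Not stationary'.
\text{Stationary}

The AR(p) characteristic polynomial is P(z) = 1 - 0.278z + 0.757z^2.
Stationarity requires all roots to lie outside the unit circle, i.e. |z| > 1 for every root.
Set 1 + (-0.278) z + (0.757) z^2 = 0, i.e. a z^2 + b z + c = 0 with a = 0.757, b = -0.278, c = 1.
Discriminant D = b^2 - 4ac = (-0.278)^2 - 4*(0.757)*1 = 0.077284 - (3.028) = -2.950716.
D < 0, so the roots are the complex-conjugate pair z = (-b +/- i sqrt(-D)) / (2a) = 0.1836 +/- 1.1346i.
For a conjugate pair |z|^2 = z * conj(z) = (product of roots) = c/a = 1/(0.757) = 1.321004, so |z| = sqrt(1.321004) = 1.1493 for both roots.
Moduli of all roots: 1.1493, 1.1493.
All moduli strictly greater than 1? Yes.
Verdict: Stationary.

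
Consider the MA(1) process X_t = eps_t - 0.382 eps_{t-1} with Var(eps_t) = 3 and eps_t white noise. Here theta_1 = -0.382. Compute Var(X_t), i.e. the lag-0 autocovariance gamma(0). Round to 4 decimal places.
\gamma(0) = 3.4378

For an MA(q) process X_t = eps_t + sum_i theta_i eps_{t-i} with
Var(eps_t) = sigma^2, the variance is
  gamma(0) = sigma^2 * (1 + sum_i theta_i^2).
  sum_i theta_i^2 = (-0.382)^2 = 0.145924.
  gamma(0) = 3 * (1 + 0.145924) = 3 * 1.145924 = 3.437772, which rounds to 3.4378.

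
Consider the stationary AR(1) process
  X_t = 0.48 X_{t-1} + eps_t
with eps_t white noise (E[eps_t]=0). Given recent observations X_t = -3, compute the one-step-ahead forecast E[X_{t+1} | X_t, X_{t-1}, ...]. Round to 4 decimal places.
E[X_{t+1} \mid \mathcal F_t] = -1.4400

For an AR(p) model X_t = c + sum_i phi_i X_{t-i} + eps_t, the
one-step-ahead conditional mean is
  E[X_{t+1} | X_t, ...] = c + sum_i phi_i X_{t+1-i}.
Substitute known values:
  E[X_{t+1} | ...] = (0.48) * (-3)
                   = -1.4400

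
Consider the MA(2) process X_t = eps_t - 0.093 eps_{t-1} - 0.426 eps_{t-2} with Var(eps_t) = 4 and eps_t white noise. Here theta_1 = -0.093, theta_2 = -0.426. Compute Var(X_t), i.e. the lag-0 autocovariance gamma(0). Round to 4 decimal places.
\gamma(0) = 4.7605

For an MA(q) process X_t = eps_t + sum_i theta_i eps_{t-i} with
Var(eps_t) = sigma^2, the variance is
  gamma(0) = sigma^2 * (1 + sum_i theta_i^2).
  sum_i theta_i^2 = (-0.093)^2 + (-0.426)^2 = 0.008649 + 0.181476 = 0.190125.
  gamma(0) = 4 * (1 + 0.190125) = 4 * 1.190125 = 4.7605.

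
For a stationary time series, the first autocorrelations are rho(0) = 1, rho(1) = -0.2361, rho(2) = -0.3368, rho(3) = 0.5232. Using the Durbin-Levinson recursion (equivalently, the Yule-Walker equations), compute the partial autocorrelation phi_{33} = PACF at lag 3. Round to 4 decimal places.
\phi_{33} = 0.4001

The PACF at lag k is phi_{kk}, the last component of the solution
to the Yule-Walker system G_k phi = r_k where
  (G_k)_{ij} = rho(|i - j|), (r_k)_i = rho(i), i,j = 1..k.
Equivalently, Durbin-Levinson gives phi_{kk} iteratively:
  phi_{11} = rho(1)
  phi_{kk} = [rho(k) - sum_{j=1..k-1} phi_{k-1,j} rho(k-j)]
            / [1 - sum_{j=1..k-1} phi_{k-1,j} rho(j)],
  phi_{k,j} = phi_{k-1,j} - phi_{kk} phi_{k-1,k-j},  j = 1..k-1.
Step k = 1:
  phi_11 = rho(1) = -0.2361.
Step k = 2:
  phi_22 = [rho(2) - phi_11 rho(1)] / [1 - phi_11 rho(1)] = [-0.3368 - (-0.2361)(-0.2361)] / [1 - (-0.2361)(-0.2361)]
         = -0.39254321 / 0.94425679 = -0.415717.
  Update: phi_21 = phi_11 - phi_22 phi_11 = -0.2361 - (-0.415717)(-0.2361) = -0.334251.
Step k = 3:
  phi_33 = [rho(3) - phi_21 rho(2) - phi_22 rho(1)] / [1 - phi_21 rho(1) - phi_22 rho(2)]
    numerator   = 0.5232 - (-0.334251)(-0.3368) - (-0.415717)(-0.2361) = 0.31247368
    denominator = 1 - (-0.334251)(-0.2361) - (-0.415717)(-0.3368) = 0.78107007
  phi_33 = 0.31247368 / 0.78107007 = 0.4001.
Therefore phi_{33} = 0.4001.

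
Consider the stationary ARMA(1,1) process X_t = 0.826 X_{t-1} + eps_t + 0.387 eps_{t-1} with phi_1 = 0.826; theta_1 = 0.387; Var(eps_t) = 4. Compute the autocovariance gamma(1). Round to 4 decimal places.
\gamma(1) = 20.1527

Multiply the model equation by X_{t-k} and take expectations. With theta_0 = psi_0 = 1 and psi_j the MA(infinity) weights, this gives
  gamma(k) - sum_i phi_i gamma(k-i) = c_k,
  c_k = sigma^2 * sum_{j=k..q} theta_j psi_{j-k}   (c_k = 0 for k > q),
using gamma(-m) = gamma(m).
psi-weights needed (psi_j = theta_j + sum_i phi_i psi_{j-i}):
  psi_1 = theta_1 + phi_1 = 0.387 + (0.826) = 1.213
Right-hand sides:
  c_0 = sigma^2 (1 + theta_1 psi_1) = 4 * (1 + (0.387)(1.213)) = 4 * 1.469431 = 5.877724
  c_1 = sigma^2 theta_1 = 4 * (0.387) = 1.548
  c_2 = 0
Equations for k = 0 and k = 1 (AR order 1):
  gamma(0) = phi_1 gamma(1) + c_0
  gamma(1) = phi_1 gamma(0) + c_1
Substituting the second into the first: gamma(0) (1 - phi_1^2) = c_0 + phi_1 c_1, so
  gamma(0) = (c_0 + phi_1 c_1) / (1 - phi_1^2) = (5.877724 + (0.826)(1.548)) / (1 - (0.826)^2) = 7.156372 / 0.317724 = 22.523863.
  gamma(1) = phi_1 gamma(0) + c_1 = (0.826)(22.523863) + (1.548) = 20.152711.
Therefore gamma(1) = 20.1527 (to 4 decimal places).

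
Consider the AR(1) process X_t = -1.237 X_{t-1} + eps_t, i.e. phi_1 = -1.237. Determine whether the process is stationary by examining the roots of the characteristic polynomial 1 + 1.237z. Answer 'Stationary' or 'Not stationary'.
\text{Not stationary}

The AR(p) characteristic polynomial is P(z) = 1 + 1.237z.
Stationarity requires all roots to lie outside the unit circle, i.e. |z| > 1 for every root.
This is linear in z: 1 + (1.237) z = 0  =>  z = -1/(1.237) = -0.808407,  |z| = 0.808407.
Moduli of all roots: 0.8084.
All moduli strictly greater than 1? No.
Verdict: Not stationary.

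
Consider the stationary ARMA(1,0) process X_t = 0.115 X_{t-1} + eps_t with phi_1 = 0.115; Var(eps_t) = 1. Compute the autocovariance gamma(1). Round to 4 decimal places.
\gamma(1) = 0.1165

Multiply the model equation by X_{t-k} and take expectations. With theta_0 = psi_0 = 1 and psi_j the MA(infinity) weights, this gives
  gamma(k) - sum_i phi_i gamma(k-i) = c_k,
  c_k = sigma^2 * sum_{j=k..q} theta_j psi_{j-k}   (c_k = 0 for k > q),
using gamma(-m) = gamma(m).
Pure AR (q = 0): c_0 = sigma^2 = 1, c_k = 0 for k >= 1.
Equations for k = 0 and k = 1 (AR order 1):
  gamma(0) = phi_1 gamma(1) + c_0
  gamma(1) = phi_1 gamma(0) + c_1
Substituting the second into the first: gamma(0) (1 - phi_1^2) = c_0 + phi_1 c_1, so
  gamma(0) = c_0 / (1 - phi_1^2) = 1 / (1 - (0.115)^2) = 1 / 0.986775 = 1.013402.
  gamma(1) = phi_1 gamma(0) = (0.115)(1.013402) = 0.116541.
Therefore gamma(1) = 0.1165 (to 4 decimal places).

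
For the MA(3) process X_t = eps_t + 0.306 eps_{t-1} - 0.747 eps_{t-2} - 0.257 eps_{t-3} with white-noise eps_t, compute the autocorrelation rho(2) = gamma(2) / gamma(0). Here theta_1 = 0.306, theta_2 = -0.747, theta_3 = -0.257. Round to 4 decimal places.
\rho(2) = -0.4807

For an MA(q) process with theta_0 = 1, the autocovariance is
  gamma(k) = sigma^2 * sum_{i=0..q-k} theta_i * theta_{i+k},
and rho(k) = gamma(k) / gamma(0). Sigma^2 cancels.
  numerator   = (1)*(-0.747) + (0.306)*(-0.257) = -0.825642.
  denominator = (1)^2 + (0.306)^2 + (-0.747)^2 + (-0.257)^2 = 1.717694.
  rho(2) = -0.825642 / 1.717694 = -0.4807.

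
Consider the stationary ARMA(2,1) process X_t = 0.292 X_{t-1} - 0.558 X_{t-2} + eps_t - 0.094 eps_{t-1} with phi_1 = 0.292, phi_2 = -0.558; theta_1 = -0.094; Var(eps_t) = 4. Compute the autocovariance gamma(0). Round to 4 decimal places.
\gamma(0) = 5.8611

Multiply the model equation by X_{t-k} and take expectations. With theta_0 = psi_0 = 1 and psi_j the MA(infinity) weights, this gives
  gamma(k) - sum_i phi_i gamma(k-i) = c_k,
  c_k = sigma^2 * sum_{j=k..q} theta_j psi_{j-k}   (c_k = 0 for k > q),
using gamma(-m) = gamma(m).
psi-weights needed (psi_j = theta_j + sum_i phi_i psi_{j-i}):
  psi_1 = theta_1 + phi_1 = -0.094 + (0.292) = 0.198
Right-hand sides:
  c_0 = sigma^2 (1 + theta_1 psi_1) = 4 * (1 + (-0.094)(0.198)) = 4 * 0.981388 = 3.925552
  c_1 = sigma^2 theta_1 = 4 * (-0.094) = -0.376
  c_2 = 0
Equations for k = 0, 1, 2 (AR order 2, c_2 = 0):
  (E0) gamma(0) = phi_1 gamma(1) + phi_2 gamma(2) + c_0
  (E1) gamma(1) = phi_1 gamma(0) + phi_2 gamma(1) + c_1
  (E2) gamma(2) = phi_1 gamma(1) + phi_2 gamma(0)
From (E1): gamma(1) = A gamma(0) + B with
  A = phi_1 / (1 - phi_2) = 0.292 / 1.558 = 0.18742,   B = c_1 / (1 - phi_2) = -0.376 / 1.558 = -0.241335.
Insert (E2) into (E0): gamma(0) (1 - phi_2^2) = phi_1 (1 + phi_2) gamma(1) + c_0.
  phi_1 (1 + phi_2) = (0.292)(0.442) = 0.129064,   1 - phi_2^2 = 0.688636.
Replace gamma(1) by A gamma(0) + B and collect gamma(0):
  gamma(0) [0.688636 - (0.129064)(0.18742)] = (0.129064)(-0.241335) + 3.925552
  gamma(0) * 0.664447 = 3.894404
  gamma(0) = 3.894404 / 0.664447 = 5.861122.
Therefore gamma(0) = 5.8611 (to 4 decimal places).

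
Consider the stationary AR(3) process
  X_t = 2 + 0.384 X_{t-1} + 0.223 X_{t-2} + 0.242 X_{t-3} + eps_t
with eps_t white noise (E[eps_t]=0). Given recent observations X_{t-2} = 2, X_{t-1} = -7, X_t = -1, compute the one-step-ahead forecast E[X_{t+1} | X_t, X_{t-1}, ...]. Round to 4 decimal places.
E[X_{t+1} \mid \mathcal F_t] = 0.5390

For an AR(p) model X_t = c + sum_i phi_i X_{t-i} + eps_t, the
one-step-ahead conditional mean is
  E[X_{t+1} | X_t, ...] = c + sum_i phi_i X_{t+1-i}.
Substitute known values:
  E[X_{t+1} | ...] = 2 + (0.384) * (-1) + (0.223) * (-7) + (0.242) * (2)
                   = 0.5390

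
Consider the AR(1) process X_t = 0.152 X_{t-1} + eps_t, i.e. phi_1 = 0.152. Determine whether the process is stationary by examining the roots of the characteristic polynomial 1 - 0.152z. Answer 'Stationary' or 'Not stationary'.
\text{Stationary}

The AR(p) characteristic polynomial is P(z) = 1 - 0.152z.
Stationarity requires all roots to lie outside the unit circle, i.e. |z| > 1 for every root.
This is linear in z: 1 + (-0.152) z = 0  =>  z = -1/(-0.152) = 6.578947,  |z| = 6.578947.
Moduli of all roots: 6.5789.
All moduli strictly greater than 1? Yes.
Verdict: Stationary.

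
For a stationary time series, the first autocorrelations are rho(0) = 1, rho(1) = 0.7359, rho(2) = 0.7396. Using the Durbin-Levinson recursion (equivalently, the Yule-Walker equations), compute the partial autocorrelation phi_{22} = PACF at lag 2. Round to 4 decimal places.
\phi_{22} = 0.4320

The PACF at lag k is phi_{kk}, the last component of the solution
to the Yule-Walker system G_k phi = r_k where
  (G_k)_{ij} = rho(|i - j|), (r_k)_i = rho(i), i,j = 1..k.
Equivalently, Durbin-Levinson gives phi_{kk} iteratively:
  phi_{11} = rho(1)
  phi_{kk} = [rho(k) - sum_{j=1..k-1} phi_{k-1,j} rho(k-j)]
            / [1 - sum_{j=1..k-1} phi_{k-1,j} rho(j)],
  phi_{k,j} = phi_{k-1,j} - phi_{kk} phi_{k-1,k-j},  j = 1..k-1.
Step k = 1:
  phi_11 = rho(1) = 0.7359.
Step k = 2:
  phi_22 = [rho(2) - phi_11 rho(1)] / [1 - phi_11 rho(1)] = [0.7396 - (0.7359)(0.7359)] / [1 - (0.7359)(0.7359)]
         = 0.19805119 / 0.45845119 = 0.432.
Therefore phi_{22} = 0.4320.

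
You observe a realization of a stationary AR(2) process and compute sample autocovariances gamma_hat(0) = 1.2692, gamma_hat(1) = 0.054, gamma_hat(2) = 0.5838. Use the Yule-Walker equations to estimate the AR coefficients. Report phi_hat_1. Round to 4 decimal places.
\hat\phi_{1} = 0.0230

The Yule-Walker equations for an AR(p) process read, in matrix form,
  Gamma_p phi = r_p,   with   (Gamma_p)_{ij} = gamma(|i - j|),
                       (r_p)_i = gamma(i),   i,j = 1..p.
Substitute the sample gammas (Toeplitz matrix and right-hand side of size 2):
  Gamma_p = [[1.2692, 0.054], [0.054, 1.2692]]
  r_p     = [0.054, 0.5838]
Written out:
  1.2692 phi_1 + 0.054 phi_2 = 0.054
  0.054 phi_1 + 1.2692 phi_2 = 0.5838
Solve by Cramer's rule:
  det = gamma(0)^2 - gamma(1)^2 = (1.2692)^2 - (0.054)^2 = 1.61086864 - 0.002916 = 1.60795264
  phi_hat_1 = [gamma(1) gamma(0) - gamma(1) gamma(2)] / det = [(0.054)(1.2692) - (0.054)(0.5838)] / 1.60795264 = 0.0370116 / 1.60795264 = 0.023
  phi_hat_2 = [gamma(0) gamma(2) - gamma(1)^2] / det = [(1.2692)(0.5838) - (0.054)^2] / 1.60795264 = 0.73804296 / 1.60795264 = 0.459
So phi_hat = [0.0230, 0.4590].
Therefore phi_hat_1 = 0.0230.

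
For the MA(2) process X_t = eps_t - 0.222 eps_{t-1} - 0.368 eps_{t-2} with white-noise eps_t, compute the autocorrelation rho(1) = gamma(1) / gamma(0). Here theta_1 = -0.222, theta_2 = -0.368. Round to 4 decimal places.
\rho(1) = -0.1184

For an MA(q) process with theta_0 = 1, the autocovariance is
  gamma(k) = sigma^2 * sum_{i=0..q-k} theta_i * theta_{i+k},
and rho(k) = gamma(k) / gamma(0). Sigma^2 cancels.
  numerator   = (1)*(-0.222) + (-0.222)*(-0.368) = -0.140304.
  denominator = (1)^2 + (-0.222)^2 + (-0.368)^2 = 1.184708.
  rho(1) = -0.140304 / 1.184708 = -0.1184.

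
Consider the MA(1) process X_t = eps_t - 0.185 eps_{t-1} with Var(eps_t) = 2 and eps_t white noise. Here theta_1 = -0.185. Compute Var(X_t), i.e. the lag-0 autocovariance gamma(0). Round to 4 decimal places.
\gamma(0) = 2.0685

For an MA(q) process X_t = eps_t + sum_i theta_i eps_{t-i} with
Var(eps_t) = sigma^2, the variance is
  gamma(0) = sigma^2 * (1 + sum_i theta_i^2).
  sum_i theta_i^2 = (-0.185)^2 = 0.034225.
  gamma(0) = 2 * (1 + 0.034225) = 2 * 1.034225 = 2.06845, which rounds to 2.0685.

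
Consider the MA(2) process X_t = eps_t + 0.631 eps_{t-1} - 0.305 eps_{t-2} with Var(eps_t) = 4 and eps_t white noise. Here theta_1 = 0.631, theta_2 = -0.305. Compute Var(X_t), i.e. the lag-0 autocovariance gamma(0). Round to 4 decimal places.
\gamma(0) = 5.9647

For an MA(q) process X_t = eps_t + sum_i theta_i eps_{t-i} with
Var(eps_t) = sigma^2, the variance is
  gamma(0) = sigma^2 * (1 + sum_i theta_i^2).
  sum_i theta_i^2 = (0.631)^2 + (-0.305)^2 = 0.398161 + 0.093025 = 0.491186.
  gamma(0) = 4 * (1 + 0.491186) = 4 * 1.491186 = 5.964744, which rounds to 5.9647.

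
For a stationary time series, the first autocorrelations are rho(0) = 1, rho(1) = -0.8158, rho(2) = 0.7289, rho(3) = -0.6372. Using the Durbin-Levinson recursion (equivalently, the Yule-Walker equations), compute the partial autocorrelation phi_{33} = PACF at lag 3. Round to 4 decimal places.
\phi_{33} = -0.0020

The PACF at lag k is phi_{kk}, the last component of the solution
to the Yule-Walker system G_k phi = r_k where
  (G_k)_{ij} = rho(|i - j|), (r_k)_i = rho(i), i,j = 1..k.
Equivalently, Durbin-Levinson gives phi_{kk} iteratively:
  phi_{11} = rho(1)
  phi_{kk} = [rho(k) - sum_{j=1..k-1} phi_{k-1,j} rho(k-j)]
            / [1 - sum_{j=1..k-1} phi_{k-1,j} rho(j)],
  phi_{k,j} = phi_{k-1,j} - phi_{kk} phi_{k-1,k-j},  j = 1..k-1.
Step k = 1:
  phi_11 = rho(1) = -0.8158.
Step k = 2:
  phi_22 = [rho(2) - phi_11 rho(1)] / [1 - phi_11 rho(1)] = [0.7289 - (-0.8158)(-0.8158)] / [1 - (-0.8158)(-0.8158)]
         = 0.06337036 / 0.33447036 = 0.189465.
  Update: phi_21 = phi_11 - phi_22 phi_11 = -0.8158 - (0.189465)(-0.8158) = -0.661235.
Step k = 3:
  phi_33 = [rho(3) - phi_21 rho(2) - phi_22 rho(1)] / [1 - phi_21 rho(1) - phi_22 rho(2)]
    numerator   = -0.6372 - (-0.661235)(0.7289) - (0.189465)(-0.8158) = -0.0006607
    denominator = 1 - (-0.661235)(-0.8158) - (0.189465)(0.7289) = 0.32246391
  phi_33 = -0.0006607 / 0.32246391 = -0.002.
Therefore phi_{33} = -0.0020.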